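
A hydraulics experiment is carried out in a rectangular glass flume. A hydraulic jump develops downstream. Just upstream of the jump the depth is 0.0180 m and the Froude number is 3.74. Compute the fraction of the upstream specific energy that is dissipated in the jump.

ΔE/E₁ = 0.360 (36.0%)

Fr₁ = 3.74 (given).
From the momentum equation for a rectangular channel, y₂/y₁ = ½[√(1 + 8Fr₁²) − 1] = ½[√112.9 − 1] = 4.81.
y₂ = 4.81 × 0.0180 = 0.0866 m.
E₁ = y₁(1 + Fr₁²/2) = 0.0180×(1 + 3.74²/2) = 0.144 m. ΔE = (y₂ − y₁)³/(4y₁y₂) = 0.0518 m. ΔE/E₁ = 0.0518/0.144 = 0.360.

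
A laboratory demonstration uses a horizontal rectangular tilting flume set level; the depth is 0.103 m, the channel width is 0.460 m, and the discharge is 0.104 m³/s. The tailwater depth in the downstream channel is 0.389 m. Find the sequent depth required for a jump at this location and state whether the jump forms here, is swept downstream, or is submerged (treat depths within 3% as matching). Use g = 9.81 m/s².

q = Q/b = 0.104/0.460 = 0.226 m²/s; V₁ = q/y₁ = 2.20 m/s. Fr₁ = V₁/√(g·y₁) = 2.18.
Bélanger equation: y₂/y₁ = ½[√(1 + 8Fr₁²) − 1] = ½[√39.15 − 1] = 2.63.
y₂ = 2.63 × 0.103 = 0.271 m.
Tailwater y_tw = 0.389 m: y_tw > y₂, so the jump is submerged.

y₂ = 0.271 m; the jump is submerged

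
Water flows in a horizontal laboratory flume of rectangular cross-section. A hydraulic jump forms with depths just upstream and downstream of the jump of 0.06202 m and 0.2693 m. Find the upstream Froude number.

For a rectangular channel the momentum equation gives q² = ½·g·y₁·y₂·(y₁ + y₂) = ½×9.81×0.06202×0.2693×0.3313 = 0.02714.
q = √0.02714 = 0.1648 m²/s.
V₁ = q/y₁ = 2.656 m/s; Fr₁ = V₁/√(g·y₁) = 3.406.

Fr₁ = 3.406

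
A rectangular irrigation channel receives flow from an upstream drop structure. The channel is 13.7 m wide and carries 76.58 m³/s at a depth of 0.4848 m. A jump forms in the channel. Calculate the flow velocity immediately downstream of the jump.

q = Q/b = 76.58/13.7 = 5.590 m²/s; V₁ = q/y₁ = 11.53 m/s. Fr₁ = V₁/√(g·y₁) = 5.287.
Bélanger equation: y₂/y₁ = ½[√(1 + 8Fr₁²) − 1] = ½[√224.63 − 1] = 6.994.
y₂ = 6.994 × 0.4848 = 3.391 m.
V₂ = q/y₂ = 5.590/3.391 = 1.649 m/s.

V₂ = 1.649 m/s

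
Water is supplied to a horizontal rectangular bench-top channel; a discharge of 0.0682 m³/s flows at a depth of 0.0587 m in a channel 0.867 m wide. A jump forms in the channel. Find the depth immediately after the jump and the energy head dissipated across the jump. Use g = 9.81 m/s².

y₂ = 0.120 m; ΔE = 0.00823 m

q = Q/b = 0.0682/0.867 = 0.0787 m²/s; V₁ = q/y₁ = 1.34 m/s. Fr₁ = V₁/√(g·y₁) = 1.77.
Conjugate-depth relation: y₂/y₁ = ½[√(1 + 8Fr₁²) − 1] = ½[√25.95 − 1] = 2.05.
y₂ = 2.05 × 0.0587 = 0.120 m.
Head loss: ΔE = (y₂ − y₁)³/(4y₁y₂) = (0.120 − 0.0587)³/(4×0.0587×0.120) = 0.000232/0.0282 = 0.00823 m.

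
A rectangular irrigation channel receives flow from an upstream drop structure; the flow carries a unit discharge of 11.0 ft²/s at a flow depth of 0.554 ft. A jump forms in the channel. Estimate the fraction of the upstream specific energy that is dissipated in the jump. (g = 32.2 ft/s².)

V₁ = q/y₁ = 11.0/0.554 = 19.9 ft/s. Fr₁ = V₁/√(g·y₁) = 19.9/√(32.2×0.554) = 4.70.
From the momentum equation for a rectangular channel, y₂/y₁ = ½[√(1 + 8Fr₁²) − 1] = ½[√177.8 − 1] = 6.17.
y₂ = 6.17 × 0.554 = 3.42 ft.
E₁ = y₁ + V₁²/2g = 6.68 ft. ΔE = (y₂ − y₁)³/(4y₁y₂) = 3.10 ft. ΔE/E₁ = 3.10/6.68 = 0.464.

ΔE/E₁ = 0.464 (46.4%)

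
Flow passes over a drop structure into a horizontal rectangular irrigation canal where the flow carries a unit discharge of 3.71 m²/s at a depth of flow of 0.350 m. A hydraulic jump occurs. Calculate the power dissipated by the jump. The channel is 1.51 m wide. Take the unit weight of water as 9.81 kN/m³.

V₁ = q/y₁ = 3.71/0.350 = 10.6 m/s. Fr₁ = V₁/√(g·y₁) = 10.6/√(9.81×0.350) = 5.72.
Conjugate-depth relation: y₂/y₁ = ½[√(1 + 8Fr₁²) − 1] = ½[√262.8 − 1] = 7.61.
y₂ = 7.61 × 0.350 = 2.66 m.
Head loss: ΔE = (y₂ − y₁)³/(4y₁y₂) = (2.66 − 0.350)³/(4×0.350×2.66) = 12.4/3.73 = 3.32 m.
Q = q·b = 3.71 × 1.51 = 5.60 m³/s. P = γ·Q·ΔE = 9.81 × 5.60 × 3.32 = 182 kW.

P = 182 kW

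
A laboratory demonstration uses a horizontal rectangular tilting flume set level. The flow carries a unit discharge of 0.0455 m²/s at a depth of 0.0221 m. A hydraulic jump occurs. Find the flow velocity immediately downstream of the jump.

V₂ = 0.357 m/s

V₁ = q/y₁ = 0.0455/0.0221 = 2.06 m/s. Fr₁ = V₁/√(g·y₁) = 2.06/√(9.81×0.0221) = 4.42.
Sequent-depth ratio: y₂/y₁ = ½[√(1 + 8Fr₁²) − 1] = ½[√157.4 − 1] = 5.77.
y₂ = 5.77 × 0.0221 = 0.128 m.
V₂ = q/y₂ = 0.0455/0.128 = 0.357 m/s.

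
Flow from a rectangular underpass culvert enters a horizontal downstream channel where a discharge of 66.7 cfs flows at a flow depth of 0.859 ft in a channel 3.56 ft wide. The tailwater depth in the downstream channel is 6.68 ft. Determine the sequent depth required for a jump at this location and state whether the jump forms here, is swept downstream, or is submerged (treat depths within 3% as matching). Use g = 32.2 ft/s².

y₂ = 4.63 ft; the jump is submerged

q = Q/b = 66.7/3.56 = 18.7 ft²/s; V₁ = q/y₁ = 21.8 ft/s. Fr₁ = V₁/√(g·y₁) = 4.15.
From the momentum equation for a rectangular channel, y₂/y₁ = ½[√(1 + 8Fr₁²) − 1] = ½[√138.6 − 1] = 5.39.
y₂ = 5.39 × 0.859 = 4.63 ft.
Tailwater y_tw = 6.68 ft: y_tw > y₂, so the jump is submerged.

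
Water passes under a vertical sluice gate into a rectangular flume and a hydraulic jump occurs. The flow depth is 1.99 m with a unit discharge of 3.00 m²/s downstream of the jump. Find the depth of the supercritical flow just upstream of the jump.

V₂ = q/y₂ = 3.00/1.99 = 1.51 m/s; Fr₂ = V₂/√(g·y₂) = 0.341.
The Bélanger relation is symmetric: y₁/y₂ = ½[√(1 + 8Fr₂²) − 1] = ½[√1.931 − 1] = 0.195.
y₁ = 0.195 × 1.99 = 0.388 m.

y₁ = 0.388 m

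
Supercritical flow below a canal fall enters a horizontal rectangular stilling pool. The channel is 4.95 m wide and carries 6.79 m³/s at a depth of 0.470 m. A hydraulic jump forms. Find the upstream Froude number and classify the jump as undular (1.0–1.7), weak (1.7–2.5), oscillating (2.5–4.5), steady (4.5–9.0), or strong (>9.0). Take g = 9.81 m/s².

q = Q/b = 6.79/4.95 = 1.37 m²/s; V₁ = q/y₁ = 2.92 m/s. Fr₁ = V₁/√(g·y₁) = 1.36.
Fr₁ = 1.36 lies in the undular range.

Fr₁ = 1.36; undular jump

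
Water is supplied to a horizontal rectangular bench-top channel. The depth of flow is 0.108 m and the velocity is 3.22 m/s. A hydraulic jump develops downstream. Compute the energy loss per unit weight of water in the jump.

ΔE = 0.176 m

Fr₁ = V₁/√(g·y₁) = 3.22/√(9.81×0.108) = 3.13.
By Bélanger, y₂/y₁ = ½[√(1 + 8Fr₁²) − 1] = ½[√79.29 − 1] = 3.95.
y₂ = 3.95 × 0.108 = 0.427 m.
q = V₁·y₁ = 3.22 × 0.108 = 0.348 m²/s. V₂ = q/y₂ = 0.348/0.427 = 0.815 m/s. E₁ = y₁ + V₁²/2g = 0.636 m; E₂ = y₂ + V₂²/2g = 0.461 m. ΔE = E₁ − E₂ = 0.176 m.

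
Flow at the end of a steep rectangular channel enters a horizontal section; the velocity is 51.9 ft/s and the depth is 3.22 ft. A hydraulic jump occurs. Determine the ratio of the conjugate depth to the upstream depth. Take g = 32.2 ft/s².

y₂/y₁ = 6.73

Fr₁ = V₁/√(g·y₁) = 51.9/√(32.2×3.22) = 5.10.
Bélanger equation: y₂/y₁ = ½[√(1 + 8Fr₁²) − 1] = ½[√208.8 − 1] = 6.73.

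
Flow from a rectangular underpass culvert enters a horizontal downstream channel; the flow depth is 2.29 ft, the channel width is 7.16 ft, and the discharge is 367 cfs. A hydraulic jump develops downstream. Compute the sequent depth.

q = Q/b = 367/7.16 = 51.3 ft²/s; V₁ = q/y₁ = 22.4 ft/s. Fr₁ = V₁/√(g·y₁) = 2.61.
Conjugate-depth relation: y₂/y₁ = ½[√(1 + 8Fr₁²) − 1] = ½[√55.35 − 1] = 3.22.
y₂ = 3.22 × 2.29 = 7.37 ft.

y₂ = 7.37 ft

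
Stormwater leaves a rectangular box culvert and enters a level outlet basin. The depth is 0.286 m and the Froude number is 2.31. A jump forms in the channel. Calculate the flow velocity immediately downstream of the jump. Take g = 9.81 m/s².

Fr₁ = 2.31 (given).
Bélanger equation: y₂/y₁ = ½[√(1 + 8Fr₁²) − 1] = ½[√43.69 − 1] = 2.80.
y₂ = 2.80 × 0.286 = 0.802 m.
V₁ = Fr₁·√(g·y₁) = 2.31×√(9.81×0.286) = 3.87 m/s; q = V₁·y₁ = 1.11 m²/s.
V₂ = q/y₂ = 1.11/0.802 = 1.38 m/s.

V₂ = 1.38 m/s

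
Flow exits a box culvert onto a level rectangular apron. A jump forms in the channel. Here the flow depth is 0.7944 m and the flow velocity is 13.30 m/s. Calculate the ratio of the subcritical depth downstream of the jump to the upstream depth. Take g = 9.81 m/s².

Fr₁ = V₁/√(g·y₁) = 13.30/√(9.81×0.7944) = 4.764.
Bélanger equation: y₂/y₁ = ½[√(1 + 8Fr₁²) − 1] = ½[√182.59 − 1] = 6.256.

y₂/y₁ = 6.256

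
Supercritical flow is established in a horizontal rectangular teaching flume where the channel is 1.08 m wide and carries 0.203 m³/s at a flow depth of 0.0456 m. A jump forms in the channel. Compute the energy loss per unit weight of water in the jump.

ΔE = 0.524 m

q = Q/b = 0.203/1.08 = 0.188 m²/s; V₁ = q/y₁ = 4.12 m/s. Fr₁ = V₁/√(g·y₁) = 6.16.
Bélanger equation: y₂/y₁ = ½[√(1 + 8Fr₁²) − 1] = ½[√304.9 − 1] = 8.23.
y₂ = 8.23 × 0.0456 = 0.375 m.
V₂ = q/y₂ = 0.188/0.375 = 0.501 m/s. E₁ = y₁ + V₁²/2g = 0.912 m; E₂ = y₂ + V₂²/2g = 0.388 m. ΔE = E₁ − E₂ = 0.524 m.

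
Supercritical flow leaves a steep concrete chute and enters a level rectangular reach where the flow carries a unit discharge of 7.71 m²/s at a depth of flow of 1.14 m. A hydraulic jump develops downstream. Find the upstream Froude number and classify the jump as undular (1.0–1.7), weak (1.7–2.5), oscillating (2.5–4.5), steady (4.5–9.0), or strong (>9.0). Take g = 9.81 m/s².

Fr₁ = 2.02; weak jump

V₁ = q/y₁ = 7.71/1.14 = 6.76 m/s. Fr₁ = V₁/√(g·y₁) = 6.76/√(9.81×1.14) = 2.02.
Fr₁ = 2.02 lies in the weak range.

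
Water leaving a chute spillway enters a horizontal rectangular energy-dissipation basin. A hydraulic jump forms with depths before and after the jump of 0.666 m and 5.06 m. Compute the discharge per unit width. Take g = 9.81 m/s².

For a rectangular channel the momentum equation gives q² = ½·g·y₁·y₂·(y₁ + y₂) = ½×9.81×0.666×5.06×5.73 = 94.6.
q = √94.6 = 9.73 m²/s.

q = 9.73 m²/s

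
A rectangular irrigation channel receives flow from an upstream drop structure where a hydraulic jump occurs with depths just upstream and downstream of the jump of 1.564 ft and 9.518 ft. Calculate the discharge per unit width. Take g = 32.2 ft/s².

q = 51.54 ft²/s

For a rectangular channel the momentum equation gives q² = ½·g·y₁·y₂·(y₁ + y₂) = ½×32.2×1.564×9.518×11.08 = 2656.
q = √2656 = 51.54 ft²/s.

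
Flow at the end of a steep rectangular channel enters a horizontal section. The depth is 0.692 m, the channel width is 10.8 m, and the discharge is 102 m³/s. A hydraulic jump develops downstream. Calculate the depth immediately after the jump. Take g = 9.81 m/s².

y₂ = 4.79 m

q = Q/b = 102/10.8 = 9.44 m²/s; V₁ = q/y₁ = 13.6 m/s. Fr₁ = V₁/√(g·y₁) = 5.24.
Bélanger equation: y₂/y₁ = ½[√(1 + 8Fr₁²) − 1] = ½[√220.5 − 1] = 6.92.
y₂ = 6.92 × 0.692 = 4.79 m.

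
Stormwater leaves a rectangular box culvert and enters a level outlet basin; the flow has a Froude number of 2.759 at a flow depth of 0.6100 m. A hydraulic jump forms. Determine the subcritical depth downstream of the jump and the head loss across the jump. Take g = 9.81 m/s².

y₂ = 2.095 m; ΔE = 0.6402 m

Fr₁ = 2.759 (given).
From the momentum equation for a rectangular channel, y₂/y₁ = ½[√(1 + 8Fr₁²) − 1] = ½[√61.897 − 1] = 3.434.
y₂ = 3.434 × 0.6100 = 2.095 m.
Head loss: ΔE = (y₂ − y₁)³/(4y₁y₂) = (2.095 − 0.6100)³/(4×0.6100×2.095) = 3.272/5.111 = 0.6402 m.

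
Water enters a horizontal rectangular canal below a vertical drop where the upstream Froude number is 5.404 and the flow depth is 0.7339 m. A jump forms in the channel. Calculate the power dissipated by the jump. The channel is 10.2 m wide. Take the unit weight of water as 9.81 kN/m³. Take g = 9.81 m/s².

P = 6375 kW

Fr₁ = 5.404 (given).
From the momentum equation for a rectangular channel, y₂/y₁ = ½[√(1 + 8Fr₁²) − 1] = ½[√234.63 − 1] = 7.159.
y₂ = 7.159 × 0.7339 = 5.254 m.
V₁ = Fr₁·√(g·y₁) = 5.404×√(9.81×0.7339) = 14.50 m/s; q = V₁·y₁ = 10.64 m²/s. V₂ = q/y₂ = 10.64/5.254 = 2.025 m/s. E₁ = y₁ + V₁²/2g = 11.45 m; E₂ = y₂ + V₂²/2g = 5.463 m. ΔE = E₁ − E₂ = 5.987 m.
Q = q·b = 10.64 × 10.2 = 108.5 m³/s. P = γ·Q·ΔE = 9.81 × 108.5 × 5.987 = 6375 kW.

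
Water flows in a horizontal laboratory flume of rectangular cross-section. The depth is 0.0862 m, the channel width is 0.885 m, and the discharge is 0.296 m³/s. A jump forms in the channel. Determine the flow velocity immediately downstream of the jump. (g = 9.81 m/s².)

V₂ = 0.707 m/s

q = Q/b = 0.296/0.885 = 0.334 m²/s; V₁ = q/y₁ = 3.88 m/s. Fr₁ = V₁/√(g·y₁) = 4.22.
Conjugate-depth relation: y₂/y₁ = ½[√(1 + 8Fr₁²) − 1] = ½[√143.4 − 1] = 5.49.
y₂ = 5.49 × 0.0862 = 0.473 m.
V₂ = q/y₂ = 0.334/0.473 = 0.707 m/s.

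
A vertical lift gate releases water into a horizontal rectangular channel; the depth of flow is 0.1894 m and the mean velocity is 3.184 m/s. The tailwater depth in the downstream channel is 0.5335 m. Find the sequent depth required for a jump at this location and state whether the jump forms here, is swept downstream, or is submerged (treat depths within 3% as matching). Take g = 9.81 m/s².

y₂ = 0.5381 m; the jump forms here

Fr₁ = V₁/√(g·y₁) = 3.184/√(9.81×0.1894) = 2.336.
Conjugate-depth relation: y₂/y₁ = ½[√(1 + 8Fr₁²) − 1] = ½[√44.650 − 1] = 2.841.
y₂ = 2.841 × 0.1894 = 0.5381 m.
Tailwater y_tw = 0.5335 m: y_tw ≈ y₂, so the jump forms here.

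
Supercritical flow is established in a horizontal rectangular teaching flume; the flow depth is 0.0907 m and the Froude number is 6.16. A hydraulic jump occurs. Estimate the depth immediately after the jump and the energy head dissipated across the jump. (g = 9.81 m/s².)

y₂ = 0.746 m; ΔE = 1.04 m

Fr₁ = 6.16 (given).
Bélanger equation: y₂/y₁ = ½[√(1 + 8Fr₁²) − 1] = ½[√304.6 − 1] = 8.23.
y₂ = 8.23 × 0.0907 = 0.746 m.
Head loss: ΔE = (y₂ − y₁)³/(4y₁y₂) = (0.746 − 0.0907)³/(4×0.0907×0.746) = 0.282/0.271 = 1.04 m.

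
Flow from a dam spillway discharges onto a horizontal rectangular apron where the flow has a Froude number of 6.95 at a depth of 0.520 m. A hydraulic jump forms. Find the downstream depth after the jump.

y₂ = 4.86 m

Fr₁ = 6.95 (given).
Sequent-depth ratio: y₂/y₁ = ½[√(1 + 8Fr₁²) − 1] = ½[√387.4 − 1] = 9.34.
y₂ = 9.34 × 0.520 = 4.86 m.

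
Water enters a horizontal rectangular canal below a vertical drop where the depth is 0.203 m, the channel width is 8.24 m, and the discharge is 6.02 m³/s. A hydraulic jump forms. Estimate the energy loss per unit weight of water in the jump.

ΔE = 0.159 m

q = Q/b = 6.02/8.24 = 0.731 m²/s; V₁ = q/y₁ = 3.60 m/s. Fr₁ = V₁/√(g·y₁) = 2.55.
Sequent-depth ratio: y₂/y₁ = ½[√(1 + 8Fr₁²) − 1] = ½[√53.03 − 1] = 3.14.
y₂ = 3.14 × 0.203 = 0.638 m.
Head loss: ΔE = (y₂ − y₁)³/(4y₁y₂) = (0.638 − 0.203)³/(4×0.203×0.638) = 0.0821/0.518 = 0.159 m.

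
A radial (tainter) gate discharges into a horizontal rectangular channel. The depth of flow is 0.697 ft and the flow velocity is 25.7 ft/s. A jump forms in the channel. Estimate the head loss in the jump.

ΔE = 5.74 ft

Fr₁ = V₁/√(g·y₁) = 25.7/√(32.2×0.697) = 5.42.
From the momentum equation for a rectangular channel, y₂/y₁ = ½[√(1 + 8Fr₁²) − 1] = ½[√236.4 − 1] = 7.19.
y₂ = 7.19 × 0.697 = 5.01 ft.
q = V₁·y₁ = 25.7 × 0.697 = 17.9 ft²/s. V₂ = q/y₂ = 17.9/5.01 = 3.58 ft/s. E₁ = y₁ + V₁²/2g = 11.0 ft; E₂ = y₂ + V₂²/2g = 5.21 ft. ΔE = E₁ − E₂ = 5.74 ft.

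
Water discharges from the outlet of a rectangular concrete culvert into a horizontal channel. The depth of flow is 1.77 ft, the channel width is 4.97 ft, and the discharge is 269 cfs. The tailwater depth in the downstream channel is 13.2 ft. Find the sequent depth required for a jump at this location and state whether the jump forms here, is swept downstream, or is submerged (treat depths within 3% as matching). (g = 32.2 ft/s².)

q = Q/b = 269/4.97 = 54.1 ft²/s; V₁ = q/y₁ = 30.6 ft/s. Fr₁ = V₁/√(g·y₁) = 4.05.
From the momentum equation for a rectangular channel, y₂/y₁ = ½[√(1 + 8Fr₁²) − 1] = ½[√132.3 − 1] = 5.25.
y₂ = 5.25 × 1.77 = 9.29 ft.
Tailwater y_tw = 13.2 ft: y_tw > y₂, so the jump is submerged.

y₂ = 9.29 ft; the jump is submerged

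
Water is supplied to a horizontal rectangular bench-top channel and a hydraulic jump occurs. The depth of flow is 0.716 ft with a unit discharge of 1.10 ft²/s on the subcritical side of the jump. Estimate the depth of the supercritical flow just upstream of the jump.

V₂ = q/y₂ = 1.10/0.716 = 1.54 ft/s; Fr₂ = V₂/√(g·y₂) = 0.320.
Since the conjugate-depth ratio holds either way, y₁/y₂ = ½[√(1 + 8Fr₂²) − 1] = ½[√1.819 − 1] = 0.174.
y₁ = 0.174 × 0.716 = 0.125 ft.

y₁ = 0.125 ft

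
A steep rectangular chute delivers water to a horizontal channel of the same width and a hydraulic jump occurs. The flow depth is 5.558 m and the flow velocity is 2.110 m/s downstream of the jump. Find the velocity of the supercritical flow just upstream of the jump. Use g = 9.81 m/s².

V₁ = 14.77 m/s

Fr₂ = V₂/√(g·y₂) = 2.110/√(9.81×5.558) = 0.2858.
Applying the sequent-depth relation in reverse, y₁/y₂ = ½[√(1 + 8Fr₂²) − 1] = ½[√1.6532 − 1] = 0.1429.
y₁ = 0.1429 × 5.558 = 0.7942 m.
V₁ = q/y₁ = 11.73/0.7942 = 14.77 m/s.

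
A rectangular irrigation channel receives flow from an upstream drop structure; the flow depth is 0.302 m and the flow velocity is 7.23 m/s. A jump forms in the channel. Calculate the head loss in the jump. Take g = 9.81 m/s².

Fr₁ = V₁/√(g·y₁) = 7.23/√(9.81×0.302) = 4.20.
By Bélanger, y₂/y₁ = ½[√(1 + 8Fr₁²) − 1] = ½[√142.2 − 1] = 5.46.
y₂ = 5.46 × 0.302 = 1.65 m.
q = V₁·y₁ = 7.23 × 0.302 = 2.18 m²/s. V₂ = q/y₂ = 2.18/1.65 = 1.32 m/s. E₁ = y₁ + V₁²/2g = 2.97 m; E₂ = y₂ + V₂²/2g = 1.74 m. ΔE = E₁ − E₂ = 1.23 m.

ΔE = 1.23 m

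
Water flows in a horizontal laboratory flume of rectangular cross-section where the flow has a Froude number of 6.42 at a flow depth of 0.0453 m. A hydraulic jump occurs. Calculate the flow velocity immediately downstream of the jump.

Fr₁ = 6.42 (given).
Conjugate-depth relation: y₂/y₁ = ½[√(1 + 8Fr₁²) − 1] = ½[√330.7 − 1] = 8.59.
y₂ = 8.59 × 0.0453 = 0.389 m.
V₁ = Fr₁·√(g·y₁) = 6.42×√(9.81×0.0453) = 4.28 m/s; q = V₁·y₁ = 0.194 m²/s.
V₂ = q/y₂ = 0.194/0.389 = 0.498 m/s.

V₂ = 0.498 m/s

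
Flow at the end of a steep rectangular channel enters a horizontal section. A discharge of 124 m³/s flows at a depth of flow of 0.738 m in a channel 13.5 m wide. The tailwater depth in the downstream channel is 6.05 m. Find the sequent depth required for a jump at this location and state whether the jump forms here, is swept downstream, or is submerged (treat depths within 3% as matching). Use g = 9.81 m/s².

y₂ = 4.47 m; the jump is submerged

q = Q/b = 124/13.5 = 9.19 m²/s; V₁ = q/y₁ = 12.4 m/s. Fr₁ = V₁/√(g·y₁) = 4.63.
By Bélanger, y₂/y₁ = ½[√(1 + 8Fr₁²) − 1] = ½[√172.2 − 1] = 6.06.
y₂ = 6.06 × 0.738 = 4.47 m.
Tailwater y_tw = 6.05 m: y_tw > y₂, so the jump is submerged.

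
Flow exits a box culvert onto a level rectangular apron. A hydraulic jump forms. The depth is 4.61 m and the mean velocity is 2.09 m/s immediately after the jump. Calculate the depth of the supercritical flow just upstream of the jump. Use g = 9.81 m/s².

y₁ = 0.764 m

Fr₂ = V₂/√(g·y₂) = 2.09/√(9.81×4.61) = 0.311.
The Bélanger relation is symmetric: y₁/y₂ = ½[√(1 + 8Fr₂²) − 1] = ½[√1.773 − 1] = 0.166.
y₁ = 0.166 × 4.61 = 0.764 m.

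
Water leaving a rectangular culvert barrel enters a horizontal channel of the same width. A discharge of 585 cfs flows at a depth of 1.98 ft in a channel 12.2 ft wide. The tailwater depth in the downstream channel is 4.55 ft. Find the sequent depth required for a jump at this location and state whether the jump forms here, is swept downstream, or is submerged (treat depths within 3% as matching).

q = Q/b = 585/12.2 = 48.0 ft²/s; V₁ = q/y₁ = 24.2 ft/s. Fr₁ = V₁/√(g·y₁) = 3.03.
From the momentum equation for a rectangular channel, y₂/y₁ = ½[√(1 + 8Fr₁²) − 1] = ½[√74.59 − 1] = 3.82.
y₂ = 3.82 × 1.98 = 7.56 ft.
Tailwater y_tw = 4.55 ft: y_tw < y₂, so the jump is swept downstream.

y₂ = 7.56 ft; the jump is swept downstream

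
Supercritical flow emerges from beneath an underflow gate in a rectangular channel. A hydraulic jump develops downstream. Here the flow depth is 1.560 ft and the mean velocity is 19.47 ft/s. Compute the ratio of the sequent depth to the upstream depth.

Fr₁ = V₁/√(g·y₁) = 19.47/√(32.2×1.560) = 2.747.
From the momentum equation for a rectangular channel, y₂/y₁ = ½[√(1 + 8Fr₁²) − 1] = ½[√61.373 − 1] = 3.417.

y₂/y₁ = 3.417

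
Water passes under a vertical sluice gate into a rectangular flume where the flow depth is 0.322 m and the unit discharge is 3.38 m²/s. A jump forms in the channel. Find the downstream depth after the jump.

y₂ = 2.53 m

V₁ = q/y₁ = 3.38/0.322 = 10.5 m/s. Fr₁ = V₁/√(g·y₁) = 10.5/√(9.81×0.322) = 5.91.
Bélanger equation: y₂/y₁ = ½[√(1 + 8Fr₁²) − 1] = ½[√280.1 − 1] = 7.87.
y₂ = 7.87 × 0.322 = 2.53 m.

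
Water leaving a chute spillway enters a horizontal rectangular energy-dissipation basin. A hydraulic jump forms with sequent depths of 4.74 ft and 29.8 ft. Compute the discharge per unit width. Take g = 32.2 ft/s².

q = 280 ft²/s

For a rectangular channel the momentum equation gives q² = ½·g·y₁·y₂·(y₁ + y₂) = ½×32.2×4.74×29.8×34.5 = 78549.
q = √78549 = 280 ft²/s.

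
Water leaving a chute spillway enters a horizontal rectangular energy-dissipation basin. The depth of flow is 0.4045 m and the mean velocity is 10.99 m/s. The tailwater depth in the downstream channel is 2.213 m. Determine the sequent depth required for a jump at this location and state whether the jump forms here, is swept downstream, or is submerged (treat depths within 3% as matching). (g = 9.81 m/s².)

Fr₁ = V₁/√(g·y₁) = 10.99/√(9.81×0.4045) = 5.517.
Conjugate-depth relation: y₂/y₁ = ½[√(1 + 8Fr₁²) − 1] = ½[√244.50 − 1] = 7.318.
y₂ = 7.318 × 0.4045 = 2.960 m.
Tailwater y_tw = 2.213 m: y_tw < y₂, so the jump is swept downstream.

y₂ = 2.960 m; the jump is swept downstream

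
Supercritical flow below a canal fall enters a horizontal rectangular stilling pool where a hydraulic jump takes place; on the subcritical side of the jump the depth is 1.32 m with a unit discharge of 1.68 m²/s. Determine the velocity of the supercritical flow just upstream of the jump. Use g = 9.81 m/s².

V₁ = 6.14 m/s

V₂ = q/y₂ = 1.68/1.32 = 1.27 m/s; Fr₂ = V₂/√(g·y₂) = 0.354.
From the momentum equation (using Fr₂), y₁/y₂ = ½[√(1 + 8Fr₂²) − 1] = ½[√2.001 − 1] = 0.207.
y₁ = 0.207 × 1.32 = 0.274 m.
V₁ = q/y₁ = 1.68/0.274 = 6.14 m/s.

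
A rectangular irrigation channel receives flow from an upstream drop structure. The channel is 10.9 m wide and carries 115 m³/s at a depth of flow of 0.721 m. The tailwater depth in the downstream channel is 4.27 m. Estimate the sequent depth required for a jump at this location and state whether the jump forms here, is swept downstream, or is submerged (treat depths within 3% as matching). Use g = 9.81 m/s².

y₂ = 5.26 m; the jump is swept downstream

q = Q/b = 115/10.9 = 10.6 m²/s; V₁ = q/y₁ = 14.6 m/s. Fr₁ = V₁/√(g·y₁) = 5.50.
Conjugate-depth relation: y₂/y₁ = ½[√(1 + 8Fr₁²) − 1] = ½[√243.2 − 1] = 7.30.
y₂ = 7.30 × 0.721 = 5.26 m.
Tailwater y_tw = 4.27 m: y_tw < y₂, so the jump is swept downstream.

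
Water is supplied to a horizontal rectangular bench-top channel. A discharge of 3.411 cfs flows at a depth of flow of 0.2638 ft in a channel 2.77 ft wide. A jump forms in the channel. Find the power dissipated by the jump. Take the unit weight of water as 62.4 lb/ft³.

q = Q/b = 3.411/2.77 = 1.231 ft²/s; V₁ = q/y₁ = 4.668 ft/s. Fr₁ = V₁/√(g·y₁) = 1.602.
Sequent-depth ratio: y₂/y₁ = ½[√(1 + 8Fr₁²) − 1] = ½[√21.522 − 1] = 1.820.
y₂ = 1.820 × 0.2638 = 0.4800 ft.
Head loss: ΔE = (y₂ − y₁)³/(4y₁y₂) = (0.4800 − 0.2638)³/(4×0.2638×0.4800) = 0.01011/0.5065 = 0.01995 ft.
P = γ·Q·ΔE/550 = 62.4 × 3.411 × 0.01995 / 550 = 0.007722 hp.

P = 0.007722 hp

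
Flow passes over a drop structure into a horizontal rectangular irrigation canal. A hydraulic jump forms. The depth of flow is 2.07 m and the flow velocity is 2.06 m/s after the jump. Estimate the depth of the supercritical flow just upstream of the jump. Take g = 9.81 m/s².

Fr₂ = V₂/√(g·y₂) = 2.06/√(9.81×2.07) = 0.457.
The Bélanger relation is symmetric: y₁/y₂ = ½[√(1 + 8Fr₂²) − 1] = ½[√2.672 − 1] = 0.317.
y₁ = 0.317 × 2.07 = 0.657 m.

y₁ = 0.657 m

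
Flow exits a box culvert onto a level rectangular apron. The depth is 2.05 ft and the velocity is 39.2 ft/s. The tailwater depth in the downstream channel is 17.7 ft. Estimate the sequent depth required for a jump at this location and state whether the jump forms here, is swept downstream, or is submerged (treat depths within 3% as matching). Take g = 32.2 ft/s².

y₂ = 13.0 ft; the jump is submerged

Fr₁ = V₁/√(g·y₁) = 39.2/√(32.2×2.05) = 4.82.
By Bélanger, y₂/y₁ = ½[√(1 + 8Fr₁²) − 1] = ½[√187.2 − 1] = 6.34.
y₂ = 6.34 × 2.05 = 13.0 ft.
Tailwater y_tw = 17.7 ft: y_tw > y₂, so the jump is submerged.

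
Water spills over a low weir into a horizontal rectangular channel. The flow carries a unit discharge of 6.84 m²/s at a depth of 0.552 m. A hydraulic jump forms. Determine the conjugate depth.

V₁ = q/y₁ = 6.84/0.552 = 12.4 m/s. Fr₁ = V₁/√(g·y₁) = 12.4/√(9.81×0.552) = 5.32.
Conjugate-depth relation: y₂/y₁ = ½[√(1 + 8Fr₁²) − 1] = ½[√227.8 − 1] = 7.05.
y₂ = 7.05 × 0.552 = 3.89 m.

y₂ = 3.89 m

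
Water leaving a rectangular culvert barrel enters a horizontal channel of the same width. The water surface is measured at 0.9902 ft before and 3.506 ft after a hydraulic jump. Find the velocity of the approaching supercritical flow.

V₁ = 16.01 ft/s

For a rectangular channel the momentum equation gives q² = ½·g·y₁·y₂·(y₁ + y₂) = ½×32.2×0.9902×3.506×4.496 = 251.3.
q = √251.3 = 15.85 ft²/s.
V₁ = q/y₁ = 15.85/0.9902 = 16.01 ft/s.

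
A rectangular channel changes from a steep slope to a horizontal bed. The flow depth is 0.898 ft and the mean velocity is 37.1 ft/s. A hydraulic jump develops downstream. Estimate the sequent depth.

y₂ = 8.32 ft

Fr₁ = V₁/√(g·y₁) = 37.1/√(32.2×0.898) = 6.90.
From the momentum equation for a rectangular channel, y₂/y₁ = ½[√(1 + 8Fr₁²) − 1] = ½[√381.8 − 1] = 9.27.
y₂ = 9.27 × 0.898 = 8.32 ft.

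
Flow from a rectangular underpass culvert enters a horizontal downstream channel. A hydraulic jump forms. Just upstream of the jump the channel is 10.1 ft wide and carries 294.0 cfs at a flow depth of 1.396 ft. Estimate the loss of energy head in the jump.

q = Q/b = 294.0/10.1 = 29.11 ft²/s; V₁ = q/y₁ = 20.85 ft/s. Fr₁ = V₁/√(g·y₁) = 3.110.
Conjugate-depth relation: y₂/y₁ = ½[√(1 + 8Fr₁²) − 1] = ½[√78.380 − 1] = 3.927.
y₂ = 3.927 × 1.396 = 5.482 ft.
Head loss: ΔE = (y₂ − y₁)³/(4y₁y₂) = (5.482 − 1.396)³/(4×1.396×5.482) = 68.20/30.61 = 2.228 ft.

ΔE = 2.228 ft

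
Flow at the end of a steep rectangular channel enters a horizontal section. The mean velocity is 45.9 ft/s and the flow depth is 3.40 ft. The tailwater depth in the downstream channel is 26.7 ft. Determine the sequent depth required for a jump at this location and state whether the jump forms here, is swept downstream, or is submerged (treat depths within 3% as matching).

y₂ = 19.5 ft; the jump is submerged

Fr₁ = V₁/√(g·y₁) = 45.9/√(32.2×3.40) = 4.39.
From the momentum equation for a rectangular channel, y₂/y₁ = ½[√(1 + 8Fr₁²) − 1] = ½[√155.0 − 1] = 5.72.
y₂ = 5.72 × 3.40 = 19.5 ft.
Tailwater y_tw = 26.7 ft: y_tw > y₂, so the jump is submerged.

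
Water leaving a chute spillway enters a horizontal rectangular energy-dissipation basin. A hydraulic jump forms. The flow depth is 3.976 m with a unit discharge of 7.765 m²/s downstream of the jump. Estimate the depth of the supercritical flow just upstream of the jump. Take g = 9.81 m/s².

V₂ = q/y₂ = 7.765/3.976 = 1.953 m/s; Fr₂ = V₂/√(g·y₂) = 0.3127.
From the momentum equation (using Fr₂), y₁/y₂ = ½[√(1 + 8Fr₂²) − 1] = ½[√1.7823 − 1] = 0.1675.
y₁ = 0.1675 × 3.976 = 0.6660 m.

y₁ = 0.6660 m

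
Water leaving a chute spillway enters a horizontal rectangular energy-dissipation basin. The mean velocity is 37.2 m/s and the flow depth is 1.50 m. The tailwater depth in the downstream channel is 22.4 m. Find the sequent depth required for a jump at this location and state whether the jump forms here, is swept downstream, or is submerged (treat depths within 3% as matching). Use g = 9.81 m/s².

y₂ = 19.8 m; the jump is submerged

Fr₁ = V₁/√(g·y₁) = 37.2/√(9.81×1.50) = 9.70.
Conjugate-depth relation: y₂/y₁ = ½[√(1 + 8Fr₁²) − 1] = ½[√753.3 − 1] = 13.2.
y₂ = 13.2 × 1.50 = 19.8 m.
Tailwater y_tw = 22.4 m: y_tw > y₂, so the jump is submerged.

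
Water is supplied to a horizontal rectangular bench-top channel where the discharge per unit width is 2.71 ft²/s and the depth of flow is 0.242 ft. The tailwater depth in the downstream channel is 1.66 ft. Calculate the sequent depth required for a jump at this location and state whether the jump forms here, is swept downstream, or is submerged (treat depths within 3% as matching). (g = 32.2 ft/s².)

V₁ = q/y₁ = 2.71/0.242 = 11.2 ft/s. Fr₁ = V₁/√(g·y₁) = 11.2/√(32.2×0.242) = 4.01.
Bélanger equation: y₂/y₁ = ½[√(1 + 8Fr₁²) − 1] = ½[√129.7 − 1] = 5.20.
y₂ = 5.20 × 0.242 = 1.26 ft.
Tailwater y_tw = 1.66 ft: y_tw > y₂, so the jump is submerged.

y₂ = 1.26 ft; the jump is submerged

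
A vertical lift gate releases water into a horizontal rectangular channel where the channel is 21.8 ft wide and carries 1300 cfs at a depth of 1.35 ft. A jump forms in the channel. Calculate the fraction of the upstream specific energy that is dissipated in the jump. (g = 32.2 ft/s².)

q = Q/b = 1300/21.8 = 59.6 ft²/s; V₁ = q/y₁ = 44.2 ft/s. Fr₁ = V₁/√(g·y₁) = 6.70.
Sequent-depth ratio: y₂/y₁ = ½[√(1 + 8Fr₁²) − 1] = ½[√360.1 − 1] = 8.99.
y₂ = 8.99 × 1.35 = 12.1 ft.
E₁ = y₁ + V₁²/2g = 31.6 ft. ΔE = (y₂ − y₁)³/(4y₁y₂) = 19.1 ft. ΔE/E₁ = 19.1/31.6 = 0.605.

ΔE/E₁ = 0.605 (60.5%)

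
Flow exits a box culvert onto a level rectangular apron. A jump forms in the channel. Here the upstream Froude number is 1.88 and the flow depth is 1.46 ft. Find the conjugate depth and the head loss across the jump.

Fr₁ = 1.88 (given).
Conjugate-depth relation: y₂/y₁ = ½[√(1 + 8Fr₁²) − 1] = ½[√29.28 − 1] = 2.21.
y₂ = 2.21 × 1.46 = 3.22 ft.
V₁ = Fr₁·√(g·y₁) = 1.88×√(32.2×1.46) = 12.9 ft/s; q = V₁·y₁ = 18.8 ft²/s. V₂ = q/y₂ = 18.8/3.22 = 5.85 ft/s. E₁ = y₁ + V₁²/2g = 4.04 ft; E₂ = y₂ + V₂²/2g = 3.75 ft. ΔE = E₁ − E₂ = 0.290 ft.

y₂ = 3.22 ft; ΔE = 0.290 ft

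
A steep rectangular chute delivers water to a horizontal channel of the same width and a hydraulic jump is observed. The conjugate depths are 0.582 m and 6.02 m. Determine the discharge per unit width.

For a rectangular channel the momentum equation gives q² = ½·g·y₁·y₂·(y₁ + y₂) = ½×9.81×0.582×6.02×6.60 = 113.
q = √113 = 10.7 m²/s.

q = 10.7 m²/s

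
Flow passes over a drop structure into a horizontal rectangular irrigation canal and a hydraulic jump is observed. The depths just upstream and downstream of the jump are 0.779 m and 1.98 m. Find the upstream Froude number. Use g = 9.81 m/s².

For a rectangular channel the momentum equation gives q² = ½·g·y₁·y₂·(y₁ + y₂) = ½×9.81×0.779×1.98×2.76 = 20.9.
q = √20.9 = 4.57 m²/s.
V₁ = q/y₁ = 5.86 m/s; Fr₁ = V₁/√(g·y₁) = 2.12.

Fr₁ = 2.12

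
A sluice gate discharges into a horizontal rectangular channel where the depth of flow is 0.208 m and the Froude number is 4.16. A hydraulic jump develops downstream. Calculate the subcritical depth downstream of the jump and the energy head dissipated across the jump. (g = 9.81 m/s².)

y₂ = 1.12 m; ΔE = 0.822 m

Fr₁ = 4.16 (given).
Bélanger equation: y₂/y₁ = ½[√(1 + 8Fr₁²) − 1] = ½[√139.4 − 1] = 5.40.
y₂ = 5.40 × 0.208 = 1.12 m.
V₁ = Fr₁·√(g·y₁) = 4.16×√(9.81×0.208) = 5.94 m/s; q = V₁·y₁ = 1.24 m²/s. V₂ = q/y₂ = 1.24/1.12 = 1.10 m/s. E₁ = y₁ + V₁²/2g = 2.01 m; E₂ = y₂ + V₂²/2g = 1.19 m. ΔE = E₁ − E₂ = 0.822 m.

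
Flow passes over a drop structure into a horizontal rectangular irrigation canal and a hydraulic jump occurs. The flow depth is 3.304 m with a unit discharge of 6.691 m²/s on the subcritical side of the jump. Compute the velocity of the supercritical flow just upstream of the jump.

V₂ = q/y₂ = 6.691/3.304 = 2.025 m/s; Fr₂ = V₂/√(g·y₂) = 0.3557.
Applying the sequent-depth relation in reverse, y₁/y₂ = ½[√(1 + 8Fr₂²) − 1] = ½[√2.0122 − 1] = 0.2093.
y₁ = 0.2093 × 3.304 = 0.6914 m.
V₁ = q/y₁ = 6.691/0.6914 = 9.677 m/s.

V₁ = 9.677 m/s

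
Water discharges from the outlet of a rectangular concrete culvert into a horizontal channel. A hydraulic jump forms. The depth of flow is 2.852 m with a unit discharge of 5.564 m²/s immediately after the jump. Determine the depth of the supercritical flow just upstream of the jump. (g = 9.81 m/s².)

y₁ = 0.6347 m

V₂ = q/y₂ = 5.564/2.852 = 1.951 m/s; Fr₂ = V₂/√(g·y₂) = 0.3688.
Since the conjugate-depth ratio holds either way, y₁/y₂ = ½[√(1 + 8Fr₂²) − 1] = ½[√2.0883 − 1] = 0.2225.
y₁ = 0.2225 × 2.852 = 0.6347 m.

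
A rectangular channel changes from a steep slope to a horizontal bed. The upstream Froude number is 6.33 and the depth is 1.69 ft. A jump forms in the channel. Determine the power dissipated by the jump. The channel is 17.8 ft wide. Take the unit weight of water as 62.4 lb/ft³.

Fr₁ = 6.33 (given).
From the momentum equation for a rectangular channel, y₂/y₁ = ½[√(1 + 8Fr₁²) − 1] = ½[√321.6 − 1] = 8.47.
y₂ = 8.47 × 1.69 = 14.3 ft.
V₁ = Fr₁·√(g·y₁) = 6.33×√(32.2×1.69) = 46.7 ft/s; q = V₁·y₁ = 78.9 ft²/s. V₂ = q/y₂ = 78.9/14.3 = 5.52 ft/s. E₁ = y₁ + V₁²/2g = 35.5 ft; E₂ = y₂ + V₂²/2g = 14.8 ft. ΔE = E₁ − E₂ = 20.8 ft.
Q = q·b = 78.9 × 17.8 = 1405 cfs. P = γ·Q·ΔE/550 = 62.4 × 1405 × 20.8 / 550 = 3310 hp.

P = 3310 hp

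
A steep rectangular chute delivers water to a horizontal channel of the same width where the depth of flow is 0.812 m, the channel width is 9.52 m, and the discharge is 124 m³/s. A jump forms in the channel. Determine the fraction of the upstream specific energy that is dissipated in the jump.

ΔE/E₁ = 0.543 (54.3%)

q = Q/b = 124/9.52 = 13.0 m²/s; V₁ = q/y₁ = 16.0 m/s. Fr₁ = V₁/√(g·y₁) = 5.68.
From the momentum equation for a rectangular channel, y₂/y₁ = ½[√(1 + 8Fr₁²) − 1] = ½[√259.4 − 1] = 7.55.
y₂ = 7.55 × 0.812 = 6.13 m.
E₁ = y₁ + V₁²/2g = 13.9 m. ΔE = (y₂ − y₁)³/(4y₁y₂) = 7.56 m. ΔE/E₁ = 7.56/13.9 = 0.543.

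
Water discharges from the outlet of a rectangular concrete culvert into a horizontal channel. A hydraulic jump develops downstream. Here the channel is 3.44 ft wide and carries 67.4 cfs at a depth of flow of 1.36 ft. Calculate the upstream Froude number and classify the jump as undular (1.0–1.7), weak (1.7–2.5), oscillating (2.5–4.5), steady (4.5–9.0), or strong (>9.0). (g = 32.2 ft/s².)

q = Q/b = 67.4/3.44 = 19.6 ft²/s; V₁ = q/y₁ = 14.4 ft/s. Fr₁ = V₁/√(g·y₁) = 2.18.
Fr₁ = 2.18 lies in the weak range.

Fr₁ = 2.18; weak jump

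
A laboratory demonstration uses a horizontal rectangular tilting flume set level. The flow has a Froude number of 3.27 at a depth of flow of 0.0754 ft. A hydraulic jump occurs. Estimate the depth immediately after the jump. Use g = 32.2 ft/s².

Fr₁ = 3.27 (given).
Sequent-depth ratio: y₂/y₁ = ½[√(1 + 8Fr₁²) − 1] = ½[√86.54 − 1] = 4.15.
y₂ = 4.15 × 0.0754 = 0.313 ft.

y₂ = 0.313 ft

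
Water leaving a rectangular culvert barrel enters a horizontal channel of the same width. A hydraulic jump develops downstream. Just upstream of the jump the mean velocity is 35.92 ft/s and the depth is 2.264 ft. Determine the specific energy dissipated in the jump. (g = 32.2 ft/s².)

Fr₁ = V₁/√(g·y₁) = 35.92/√(32.2×2.264) = 4.207.
By Bélanger, y₂/y₁ = ½[√(1 + 8Fr₁²) − 1] = ½[√142.59 − 1] = 5.471.
y₂ = 5.471 × 2.264 = 12.39 ft.
q = V₁·y₁ = 35.92 × 2.264 = 81.32 ft²/s. V₂ = q/y₂ = 81.32/12.39 = 6.566 ft/s. E₁ = y₁ + V₁²/2g = 22.30 ft; E₂ = y₂ + V₂²/2g = 13.05 ft. ΔE = E₁ − E₂ = 9.244 ft.

ΔE = 9.244 ft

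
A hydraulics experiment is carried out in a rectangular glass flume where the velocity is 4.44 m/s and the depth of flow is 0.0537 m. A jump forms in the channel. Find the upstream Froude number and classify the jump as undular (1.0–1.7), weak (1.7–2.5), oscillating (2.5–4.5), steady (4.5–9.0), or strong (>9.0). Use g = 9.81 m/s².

Fr₁ = 6.12; steady jump

Fr₁ = V₁/√(g·y₁) = 4.44/√(9.81×0.0537) = 6.12.
Fr₁ = 6.12 lies in the steady range.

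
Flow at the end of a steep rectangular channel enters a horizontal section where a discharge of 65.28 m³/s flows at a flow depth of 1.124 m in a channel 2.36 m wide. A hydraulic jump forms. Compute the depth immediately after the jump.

y₂ = 11.23 m

q = Q/b = 65.28/2.36 = 27.66 m²/s; V₁ = q/y₁ = 24.61 m/s. Fr₁ = V₁/√(g·y₁) = 7.411.
From the momentum equation for a rectangular channel, y₂/y₁ = ½[√(1 + 8Fr₁²) − 1] = ½[√440.40 − 1] = 9.993.
y₂ = 9.993 × 1.124 = 11.23 m.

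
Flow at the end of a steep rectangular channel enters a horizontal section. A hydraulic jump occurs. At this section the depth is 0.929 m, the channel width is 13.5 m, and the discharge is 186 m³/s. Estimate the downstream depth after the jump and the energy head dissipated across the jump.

q = Q/b = 186/13.5 = 13.8 m²/s; V₁ = q/y₁ = 14.8 m/s. Fr₁ = V₁/√(g·y₁) = 4.91.
Bélanger equation: y₂/y₁ = ½[√(1 + 8Fr₁²) − 1] = ½[√194.1 − 1] = 6.47.
y₂ = 6.47 × 0.929 = 6.01 m.
Head loss: ΔE = (y₂ − y₁)³/(4y₁y₂) = (6.01 − 0.929)³/(4×0.929×6.01) = 131/22.3 = 5.86 m.

y₂ = 6.01 m; ΔE = 5.86 m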